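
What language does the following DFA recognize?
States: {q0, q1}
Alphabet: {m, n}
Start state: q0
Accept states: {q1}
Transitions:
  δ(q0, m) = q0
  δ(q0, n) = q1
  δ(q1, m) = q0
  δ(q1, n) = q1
Testing a few strings:
  'mmn' → accept
  'nnn' → accept
  'nm' → reject
  'n' → accept
State roles: q0=last symbol not n; q1=last symbol is n
All strings over {m,n} ending with n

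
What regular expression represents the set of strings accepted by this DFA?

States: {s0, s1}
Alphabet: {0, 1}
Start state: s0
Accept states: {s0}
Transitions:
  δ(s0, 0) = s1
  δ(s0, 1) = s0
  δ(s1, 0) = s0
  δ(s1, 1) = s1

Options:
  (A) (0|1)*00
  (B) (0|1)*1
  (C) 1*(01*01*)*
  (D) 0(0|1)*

Check each option against the DFA on short strings; one disagreement eliminates an option:
  (A) (0|1)*00: on ε the DFA stays in s0 and accepts (s0 ∈ Accept), but the regex does not match it → eliminate
  (B) (0|1)*1: on ε the DFA stays in s0 and accepts (s0 ∈ Accept), but the regex does not match it → eliminate
  (C) 1*(01*01*)*: agrees with the DFA on every string of length ≤ 6
  (D) 0(0|1)*: on ε the DFA stays in s0 and accepts (s0 ∈ Accept), but the regex does not match it → eliminate
Only (C) is consistent with the DFA.
(C) 1*(01*01*)*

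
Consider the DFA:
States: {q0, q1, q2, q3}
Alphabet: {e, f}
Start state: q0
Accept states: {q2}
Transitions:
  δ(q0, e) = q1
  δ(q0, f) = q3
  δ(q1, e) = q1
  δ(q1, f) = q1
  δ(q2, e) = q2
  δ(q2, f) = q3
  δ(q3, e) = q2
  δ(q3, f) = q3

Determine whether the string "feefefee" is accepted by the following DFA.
Processing string "feefefee":
  q0 --f--> q3
  q3 --e--> q2
  q2 --e--> q2
  q2 --f--> q3
  q3 --e--> q2
  q2 --f--> q3
  q3 --e--> q2
  q2 --e--> q2
Final state: q2
Accept states: {q2}
Yes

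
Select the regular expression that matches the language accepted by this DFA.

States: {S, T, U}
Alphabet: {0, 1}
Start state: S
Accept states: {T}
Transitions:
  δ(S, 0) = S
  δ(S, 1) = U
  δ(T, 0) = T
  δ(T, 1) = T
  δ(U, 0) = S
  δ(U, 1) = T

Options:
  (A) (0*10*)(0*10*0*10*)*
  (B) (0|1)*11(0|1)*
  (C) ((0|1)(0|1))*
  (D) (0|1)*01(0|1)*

Check each option against the DFA on short strings; one disagreement eliminates an option:
  (A) (0*10*)(0*10*0*10*)*: on '1' the DFA goes S → U and rejects (U ∉ Accept), but the regex matches it → eliminate
  (B) (0|1)*11(0|1)*: agrees with the DFA on every string of length ≤ 6
  (C) ((0|1)(0|1))*: on ε the DFA stays in S and rejects (S ∉ Accept), but the regex matches it → eliminate
  (D) (0|1)*01(0|1)*: on '01' the DFA goes S → S → U and rejects (U ∉ Accept), but the regex matches it → eliminate
Only (B) is consistent with the DFA.
(B) (0|1)*11(0|1)*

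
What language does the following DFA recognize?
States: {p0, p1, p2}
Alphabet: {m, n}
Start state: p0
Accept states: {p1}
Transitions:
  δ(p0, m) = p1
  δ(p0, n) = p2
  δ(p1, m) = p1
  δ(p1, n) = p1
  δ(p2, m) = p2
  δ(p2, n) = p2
Testing a few strings:
  'n' → reject
  'm' → accept
  'mnn' → accept
  'nmn' → reject
State roles: p0=no input read; p1=started with m; p2=started with n (dead)
All strings over {m,n} starting with m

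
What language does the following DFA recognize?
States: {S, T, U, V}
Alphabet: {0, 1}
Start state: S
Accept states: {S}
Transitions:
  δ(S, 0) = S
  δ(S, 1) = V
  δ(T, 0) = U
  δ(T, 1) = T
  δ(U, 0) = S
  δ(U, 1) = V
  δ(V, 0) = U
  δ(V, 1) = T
Testing a few strings:
  '00' → accept
  '1001' → reject
  '1' → reject
  '0100' → accept
State roles: S=value ≡ 0 (mod 4); T=value ≡ 3 (mod 4); U=value ≡ 2 (mod 4); V=value ≡ 1 (mod 4)
All binary strings representing a multiple of 4 (read in base 2; leading zeros allowed and ε counts as 0)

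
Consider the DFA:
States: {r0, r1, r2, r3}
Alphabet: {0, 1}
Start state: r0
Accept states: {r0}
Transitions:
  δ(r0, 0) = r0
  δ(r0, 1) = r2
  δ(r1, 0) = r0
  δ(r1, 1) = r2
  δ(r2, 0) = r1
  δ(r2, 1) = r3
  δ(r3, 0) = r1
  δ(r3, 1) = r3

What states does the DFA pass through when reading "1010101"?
read '1': r0 → r2
  read '0': r2 → r1
  read '1': r1 → r2
  read '0': r2 → r1
  read '1': r1 → r2
  read '0': r2 → r1
  read '1': r1 → r2
r0 -> r2 -> r1 -> r2 -> r1 -> r2 -> r1 -> r2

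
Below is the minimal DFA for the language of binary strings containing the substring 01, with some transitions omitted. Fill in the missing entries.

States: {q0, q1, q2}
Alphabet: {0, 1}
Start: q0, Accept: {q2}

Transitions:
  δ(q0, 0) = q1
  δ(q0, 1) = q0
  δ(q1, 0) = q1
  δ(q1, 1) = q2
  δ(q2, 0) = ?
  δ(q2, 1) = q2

From the language and accept set, identify what each state tracks — q0: no 0 seen yet; q1: seen a 0, waiting for 1; q2: substring 01 seen.
Each missing δ(q, a) is the state matching the new tracked value after reading a.
δ(q2, 0) = q2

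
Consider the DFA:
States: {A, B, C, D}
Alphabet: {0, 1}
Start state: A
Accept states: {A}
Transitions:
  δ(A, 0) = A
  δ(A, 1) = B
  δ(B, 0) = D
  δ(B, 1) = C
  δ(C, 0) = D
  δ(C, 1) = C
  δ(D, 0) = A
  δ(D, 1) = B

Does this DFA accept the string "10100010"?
Processing string "10100010":
  A --1--> B
  B --0--> D
  D --1--> B
  B --0--> D
  D --0--> A
  A --0--> A
  A --1--> B
  B --0--> D
Final state: D
Accept states: {A}
No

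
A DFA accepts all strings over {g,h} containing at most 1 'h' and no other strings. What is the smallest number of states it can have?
By Myhill–Nerode, count the distinguishable equivalence classes: 3 classes — having seen 0, 1, or >1 copies of 'h'; counts 0 through 1 are accepting and >1 is dead.
3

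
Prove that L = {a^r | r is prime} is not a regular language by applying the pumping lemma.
Assume L is regular with pumping length p. Idea: pumping by a suitable count produces a composite length.
Let q be a prime with q ≥ p and choose s = a^q ∈ L. By the pumping lemma, s = xyz with |xy| ≤ p, |y| = k ≥ 1. Take i = q+1: |xy^(q+1)z| = q + q·k = q(1+k). Since q ≥ 2 and 1+k ≥ 2, q(1+k) is composite, so xy^(q+1)z ∉ L.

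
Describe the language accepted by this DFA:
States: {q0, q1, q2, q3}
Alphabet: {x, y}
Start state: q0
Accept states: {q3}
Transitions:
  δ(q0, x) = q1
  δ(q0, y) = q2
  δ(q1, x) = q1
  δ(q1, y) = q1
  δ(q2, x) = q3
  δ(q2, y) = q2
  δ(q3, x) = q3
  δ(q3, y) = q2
Testing a few strings:
  'y' → reject
  'xyx' → reject
  'xy' → reject
  'xxyy' → reject
State roles: q0=no input read; q1=started with x (dead); q2=started with y, last symbol y; q3=started with y, last symbol x
All strings over {x,y} that start with y and end with x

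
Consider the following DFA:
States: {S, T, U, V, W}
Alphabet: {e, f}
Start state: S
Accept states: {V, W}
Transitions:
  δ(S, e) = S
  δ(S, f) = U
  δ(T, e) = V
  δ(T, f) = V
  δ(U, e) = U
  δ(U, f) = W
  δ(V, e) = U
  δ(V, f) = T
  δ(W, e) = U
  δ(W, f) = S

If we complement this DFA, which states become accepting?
Complement accept states = All states \ Original accept states
= {S, T, U, V, W} \ {V, W}
{S, T, U}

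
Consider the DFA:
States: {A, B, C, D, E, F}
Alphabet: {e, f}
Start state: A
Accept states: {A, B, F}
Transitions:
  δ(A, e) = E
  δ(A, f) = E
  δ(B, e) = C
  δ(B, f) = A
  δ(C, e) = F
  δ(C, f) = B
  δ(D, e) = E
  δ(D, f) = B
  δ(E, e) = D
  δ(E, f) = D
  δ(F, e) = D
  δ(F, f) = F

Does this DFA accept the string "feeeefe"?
Processing string "feeeefe":
  A --f--> E
  E --e--> D
  D --e--> E
  E --e--> D
  D --e--> E
  E --f--> D
  D --e--> E
Final state: E
Accept states: {A, B, F}
No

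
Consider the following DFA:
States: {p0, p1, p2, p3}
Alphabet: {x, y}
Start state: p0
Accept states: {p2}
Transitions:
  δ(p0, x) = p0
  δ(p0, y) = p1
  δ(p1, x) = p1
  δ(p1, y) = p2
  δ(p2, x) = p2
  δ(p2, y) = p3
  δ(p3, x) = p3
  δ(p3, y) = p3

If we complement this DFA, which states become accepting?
Complement accept states = All states \ Original accept states
= {p0, p1, p2, p3} \ {p2}
{p0, p1, p3}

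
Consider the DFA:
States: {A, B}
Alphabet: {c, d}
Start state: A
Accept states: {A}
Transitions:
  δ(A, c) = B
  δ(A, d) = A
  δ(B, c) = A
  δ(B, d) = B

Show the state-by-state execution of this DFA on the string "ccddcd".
read 'c': A → B
  read 'c': B → A
  read 'd': A → A
  read 'd': A → A
  read 'c': A → B
  read 'd': B → B
A -> B -> A -> A -> A -> B -> B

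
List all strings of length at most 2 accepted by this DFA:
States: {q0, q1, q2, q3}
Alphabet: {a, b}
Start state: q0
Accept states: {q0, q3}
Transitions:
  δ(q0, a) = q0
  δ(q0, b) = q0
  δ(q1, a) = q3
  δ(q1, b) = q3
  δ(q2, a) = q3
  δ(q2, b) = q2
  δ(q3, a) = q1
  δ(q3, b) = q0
ε, a, b, aa, ab, ba, bb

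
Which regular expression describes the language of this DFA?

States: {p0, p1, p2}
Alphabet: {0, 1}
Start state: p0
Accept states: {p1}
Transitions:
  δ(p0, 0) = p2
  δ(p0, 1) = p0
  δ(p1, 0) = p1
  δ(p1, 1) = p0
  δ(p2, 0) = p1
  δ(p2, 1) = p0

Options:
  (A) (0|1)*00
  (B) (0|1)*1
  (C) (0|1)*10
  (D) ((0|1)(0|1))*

Check each option against the DFA on short strings; one disagreement eliminates an option:
  (A) (0|1)*00: agrees with the DFA on every string of length ≤ 6
  (B) (0|1)*1: on '1' the DFA goes p0 → p0 and rejects (p0 ∉ Accept), but the regex matches it → eliminate
  (C) (0|1)*10: on '00' the DFA goes p0 → p2 → p1 and accepts (p1 ∈ Accept), but the regex does not match it → eliminate
  (D) ((0|1)(0|1))*: on ε the DFA stays in p0 and rejects (p0 ∉ Accept), but the regex matches it → eliminate
Only (A) is consistent with the DFA.
(A) (0|1)*00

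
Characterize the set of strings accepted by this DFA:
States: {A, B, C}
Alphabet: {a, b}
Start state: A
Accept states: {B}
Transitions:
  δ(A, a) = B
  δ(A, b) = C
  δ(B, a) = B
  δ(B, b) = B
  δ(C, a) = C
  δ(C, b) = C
Testing a few strings:
  'ba' → reject
  'a' → accept
  'aa' → accept
  'bab' → reject
State roles: A=no input read; B=started with a; C=started with b (dead)
All strings over {a,b} starting with a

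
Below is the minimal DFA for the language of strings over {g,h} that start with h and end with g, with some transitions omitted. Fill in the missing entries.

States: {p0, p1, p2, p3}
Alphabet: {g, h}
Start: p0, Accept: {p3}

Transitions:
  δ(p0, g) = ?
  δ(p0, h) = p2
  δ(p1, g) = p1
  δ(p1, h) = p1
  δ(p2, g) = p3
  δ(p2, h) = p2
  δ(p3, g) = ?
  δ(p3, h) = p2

From the language and accept set, identify what each state tracks — p0: no input read; p1: started with g (dead); p2: started with h, last symbol h; p3: started with h, last symbol g.
Each missing δ(q, a) is the state matching the new tracked value after reading a.
δ(p0, g) = p1; δ(p3, g) = p3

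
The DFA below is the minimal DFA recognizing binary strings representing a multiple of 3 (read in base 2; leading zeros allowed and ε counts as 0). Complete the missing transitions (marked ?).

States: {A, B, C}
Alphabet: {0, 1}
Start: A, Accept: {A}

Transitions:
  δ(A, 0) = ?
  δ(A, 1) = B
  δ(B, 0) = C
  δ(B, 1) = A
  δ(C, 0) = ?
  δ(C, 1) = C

From the language and accept set, identify what each state tracks — A: value ≡ 0 (mod 3); B: value ≡ 1 (mod 3); C: value ≡ 2 (mod 3).
Each missing δ(q, a) is the state matching the new tracked value after reading a.
δ(A, 0) = A; δ(C, 0) = B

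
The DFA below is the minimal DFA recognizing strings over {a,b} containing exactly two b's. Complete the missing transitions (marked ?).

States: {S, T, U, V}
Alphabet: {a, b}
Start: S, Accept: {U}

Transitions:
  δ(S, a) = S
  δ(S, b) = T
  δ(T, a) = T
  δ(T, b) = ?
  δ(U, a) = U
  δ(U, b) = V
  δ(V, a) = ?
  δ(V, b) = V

From the language and accept set, identify what each state tracks — S: zero b's; T: one b; U: two b's; V: ≥ three b's (dead).
Each missing δ(q, a) is the state matching the new tracked value after reading a.
δ(T, b) = U; δ(V, a) = V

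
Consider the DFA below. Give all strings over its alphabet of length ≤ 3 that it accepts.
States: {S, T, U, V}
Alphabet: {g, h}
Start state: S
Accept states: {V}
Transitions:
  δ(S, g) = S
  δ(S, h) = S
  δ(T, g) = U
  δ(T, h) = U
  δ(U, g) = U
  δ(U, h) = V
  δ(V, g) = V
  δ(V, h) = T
None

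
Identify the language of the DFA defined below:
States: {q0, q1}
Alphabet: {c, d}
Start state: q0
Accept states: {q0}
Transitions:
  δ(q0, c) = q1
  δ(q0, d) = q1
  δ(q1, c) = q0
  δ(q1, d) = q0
Testing a few strings:
  'c' → reject
  'ddd' → reject
  'd' → reject
  'ccc' → reject
State roles: q0=even length so far; q1=odd length so far
All strings over {c,d} of even length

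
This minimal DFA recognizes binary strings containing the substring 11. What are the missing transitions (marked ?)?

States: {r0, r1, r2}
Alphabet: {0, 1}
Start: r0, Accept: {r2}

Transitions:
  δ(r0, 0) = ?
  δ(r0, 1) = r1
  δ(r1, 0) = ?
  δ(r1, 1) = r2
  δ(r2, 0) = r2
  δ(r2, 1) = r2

From the language and accept set, identify what each state tracks — r0: no progress toward 11; r1: one trailing 1; r2: substring 11 seen.
Each missing δ(q, a) is the state matching the new tracked value after reading a.
δ(r0, 0) = r0; δ(r1, 0) = r0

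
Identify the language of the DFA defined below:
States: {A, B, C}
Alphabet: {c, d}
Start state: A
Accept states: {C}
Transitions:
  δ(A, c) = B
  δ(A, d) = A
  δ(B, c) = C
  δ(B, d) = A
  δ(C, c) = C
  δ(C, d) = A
Testing a few strings:
  'd' → reject
  'dccd' → reject
  'ccd' → reject
  'cc' → accept
State roles: A=last symbol not c; B=one trailing c; C=two trailing c's
All strings over {c,d} ending with cc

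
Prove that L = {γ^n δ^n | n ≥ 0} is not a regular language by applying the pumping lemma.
Assume L is regular with pumping length p. Idea: pumping the γ-block changes the count balance.
Choose s = γ^p δ^p (length 2p ≥ p). By the pumping lemma, s = xyz with |xy| ≤ p, |y| > 0. So y = γ^k for some k > 0 (since xy is entirely within the γ's). Pumping gives xy²z = γ^(p+k) δ^p, which is not in L since p+k ≠ p.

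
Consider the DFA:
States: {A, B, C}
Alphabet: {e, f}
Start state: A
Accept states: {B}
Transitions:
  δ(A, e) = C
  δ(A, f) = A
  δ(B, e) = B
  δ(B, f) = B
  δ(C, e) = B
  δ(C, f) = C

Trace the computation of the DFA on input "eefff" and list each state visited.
read 'e': A → C
  read 'e': C → B
  read 'f': B → B
  read 'f': B → B
  read 'f': B → B
A -> C -> B -> B -> B -> B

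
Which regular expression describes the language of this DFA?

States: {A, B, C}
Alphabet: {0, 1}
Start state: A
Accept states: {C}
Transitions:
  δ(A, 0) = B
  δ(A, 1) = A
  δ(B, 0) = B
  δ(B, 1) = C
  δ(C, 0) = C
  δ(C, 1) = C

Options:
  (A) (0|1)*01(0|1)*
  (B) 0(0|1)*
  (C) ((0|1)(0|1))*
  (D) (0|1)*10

Check each option against the DFA on short strings; one disagreement eliminates an option:
  (A) (0|1)*01(0|1)*: agrees with the DFA on every string of length ≤ 6
  (B) 0(0|1)*: on '0' the DFA goes A → B and rejects (B ∉ Accept), but the regex matches it → eliminate
  (C) ((0|1)(0|1))*: on ε the DFA stays in A and rejects (A ∉ Accept), but the regex matches it → eliminate
  (D) (0|1)*10: on '01' the DFA goes A → B → C and accepts (C ∈ Accept), but the regex does not match it → eliminate
Only (A) is consistent with the DFA.
(A) (0|1)*01(0|1)*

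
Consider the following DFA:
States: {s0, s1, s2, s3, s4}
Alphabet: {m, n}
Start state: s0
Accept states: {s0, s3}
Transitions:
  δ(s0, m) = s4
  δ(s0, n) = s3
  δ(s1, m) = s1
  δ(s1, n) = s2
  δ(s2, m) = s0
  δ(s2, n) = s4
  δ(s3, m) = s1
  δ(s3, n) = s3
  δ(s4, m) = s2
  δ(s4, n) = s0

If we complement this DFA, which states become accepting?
Complement accept states = All states \ Original accept states
= {s0, s1, s2, s3, s4} \ {s0, s3}
{s1, s2, s4}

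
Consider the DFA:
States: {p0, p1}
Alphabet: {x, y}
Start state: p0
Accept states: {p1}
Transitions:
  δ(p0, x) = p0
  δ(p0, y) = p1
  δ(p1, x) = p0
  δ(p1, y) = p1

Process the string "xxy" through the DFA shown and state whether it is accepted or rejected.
Processing string "xxy":
  p0 --x--> p0
  p0 --x--> p0
  p0 --y--> p1
Final state: p1
Accept states: {p1}
Yes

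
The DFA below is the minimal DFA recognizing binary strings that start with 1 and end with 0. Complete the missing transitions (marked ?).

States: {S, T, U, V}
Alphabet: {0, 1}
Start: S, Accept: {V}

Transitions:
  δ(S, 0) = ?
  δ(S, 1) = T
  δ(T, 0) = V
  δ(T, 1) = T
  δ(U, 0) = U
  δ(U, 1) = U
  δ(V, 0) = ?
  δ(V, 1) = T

From the language and accept set, identify what each state tracks — S: no input read; T: started with 1, last symbol 1; U: started with 0 (dead); V: started with 1, last symbol 0.
Each missing δ(q, a) is the state matching the new tracked value after reading a.
δ(S, 0) = U; δ(V, 0) = V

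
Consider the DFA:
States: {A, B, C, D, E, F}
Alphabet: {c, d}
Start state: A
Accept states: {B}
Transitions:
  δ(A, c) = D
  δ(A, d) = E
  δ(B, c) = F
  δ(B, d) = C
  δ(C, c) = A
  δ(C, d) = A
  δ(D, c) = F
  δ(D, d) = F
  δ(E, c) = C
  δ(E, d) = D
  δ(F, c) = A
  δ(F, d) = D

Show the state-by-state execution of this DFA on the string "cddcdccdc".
read 'c': A → D
  read 'd': D → F
  read 'd': F → D
  read 'c': D → F
  read 'd': F → D
  read 'c': D → F
  read 'c': F → A
  read 'd': A → E
  read 'c': E → C
A -> D -> F -> D -> F -> D -> F -> A -> E -> C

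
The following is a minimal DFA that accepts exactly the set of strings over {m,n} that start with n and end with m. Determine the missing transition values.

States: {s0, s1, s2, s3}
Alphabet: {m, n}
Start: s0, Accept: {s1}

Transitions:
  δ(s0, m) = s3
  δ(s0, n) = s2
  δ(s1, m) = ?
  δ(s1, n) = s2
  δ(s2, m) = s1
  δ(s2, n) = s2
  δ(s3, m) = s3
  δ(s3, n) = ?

From the language and accept set, identify what each state tracks — s0: no input read; s1: started with n, last symbol m; s2: started with n, last symbol n; s3: started with m (dead).
Each missing δ(q, a) is the state matching the new tracked value after reading a.
δ(s1, m) = s1; δ(s3, n) = s3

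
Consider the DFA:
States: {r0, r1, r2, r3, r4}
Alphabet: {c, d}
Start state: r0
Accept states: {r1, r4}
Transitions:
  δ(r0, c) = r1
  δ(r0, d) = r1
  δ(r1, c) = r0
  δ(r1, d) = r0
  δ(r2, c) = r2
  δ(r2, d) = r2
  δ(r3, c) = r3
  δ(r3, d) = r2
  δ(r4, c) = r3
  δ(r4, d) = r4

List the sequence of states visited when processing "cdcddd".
read 'c': r0 → r1
  read 'd': r1 → r0
  read 'c': r0 → r1
  read 'd': r1 → r0
  read 'd': r0 → r1
  read 'd': r1 → r0
r0 -> r1 -> r0 -> r1 -> r0 -> r1 -> r0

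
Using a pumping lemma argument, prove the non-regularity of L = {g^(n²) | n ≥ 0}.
Assume L is regular with pumping length p. Idea: pumping adds a fixed amount, but gaps between consecutive squares grow.
Choose s = g^(p²) (length p² ≥ p). By the pumping lemma, s = xyz with |xy| ≤ p, |y| > 0, so |y| = k with 1 ≤ k ≤ p. Then |xy²z| = p²+k. Since p² < p²+k ≤ p²+p < (p+1)², the length p²+k lies strictly between consecutive squares, so it is not a perfect square and xy²z ∉ L.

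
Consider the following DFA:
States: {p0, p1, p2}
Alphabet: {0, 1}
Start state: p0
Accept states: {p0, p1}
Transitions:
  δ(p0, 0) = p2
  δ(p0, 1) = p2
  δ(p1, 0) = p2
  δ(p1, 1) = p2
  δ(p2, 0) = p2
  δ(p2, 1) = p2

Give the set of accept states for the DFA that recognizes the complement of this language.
Complement accept states = All states \ Original accept states
= {p0, p1, p2} \ {p0, p1}
{p2}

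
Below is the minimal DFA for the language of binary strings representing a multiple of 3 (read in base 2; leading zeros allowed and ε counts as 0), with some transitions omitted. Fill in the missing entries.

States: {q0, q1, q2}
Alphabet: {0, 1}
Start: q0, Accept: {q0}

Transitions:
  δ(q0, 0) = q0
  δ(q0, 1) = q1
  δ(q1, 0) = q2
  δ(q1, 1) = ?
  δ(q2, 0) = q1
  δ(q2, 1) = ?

From the language and accept set, identify what each state tracks — q0: value ≡ 0 (mod 3); q1: value ≡ 1 (mod 3); q2: value ≡ 2 (mod 3).
Each missing δ(q, a) is the state matching the new tracked value after reading a.
δ(q1, 1) = q0; δ(q2, 1) = q2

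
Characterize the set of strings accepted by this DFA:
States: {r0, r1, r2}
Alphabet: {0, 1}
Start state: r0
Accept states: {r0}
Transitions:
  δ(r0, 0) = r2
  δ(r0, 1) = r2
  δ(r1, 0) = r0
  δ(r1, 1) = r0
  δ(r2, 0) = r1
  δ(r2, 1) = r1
Testing a few strings:
  '1' → reject
  '11' → reject
  '0111' → reject
  '001' → accept
State roles: r0=length ≡ 0 (mod 3); r1=length ≡ 2 (mod 3); r2=length ≡ 1 (mod 3)
All binary strings whose length is a multiple of 3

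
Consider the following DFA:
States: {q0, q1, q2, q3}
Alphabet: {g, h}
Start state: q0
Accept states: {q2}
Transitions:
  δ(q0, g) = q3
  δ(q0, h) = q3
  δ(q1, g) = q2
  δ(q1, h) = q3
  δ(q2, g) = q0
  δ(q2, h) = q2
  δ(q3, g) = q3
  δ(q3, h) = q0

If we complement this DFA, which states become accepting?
Complement accept states = All states \ Original accept states
= {q0, q1, q2, q3} \ {q2}
{q0, q1, q3}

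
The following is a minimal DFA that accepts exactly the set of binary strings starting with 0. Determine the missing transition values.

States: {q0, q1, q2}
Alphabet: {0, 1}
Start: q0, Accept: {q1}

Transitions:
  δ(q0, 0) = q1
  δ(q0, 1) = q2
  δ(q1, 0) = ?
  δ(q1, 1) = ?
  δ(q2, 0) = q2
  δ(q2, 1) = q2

From the language and accept set, identify what each state tracks — q0: no input read; q1: started with 0; q2: started with 1 (dead).
Each missing δ(q, a) is the state matching the new tracked value after reading a.
δ(q1, 0) = q1; δ(q1, 1) = q1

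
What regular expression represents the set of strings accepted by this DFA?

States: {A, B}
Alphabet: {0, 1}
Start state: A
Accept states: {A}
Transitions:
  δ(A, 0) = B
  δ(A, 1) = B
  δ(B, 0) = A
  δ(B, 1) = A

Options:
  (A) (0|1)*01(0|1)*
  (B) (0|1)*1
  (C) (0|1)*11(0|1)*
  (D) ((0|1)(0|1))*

Check each option against the DFA on short strings; one disagreement eliminates an option:
  (A) (0|1)*01(0|1)*: on ε the DFA stays in A and accepts (A ∈ Accept), but the regex does not match it → eliminate
  (B) (0|1)*1: on ε the DFA stays in A and accepts (A ∈ Accept), but the regex does not match it → eliminate
  (C) (0|1)*11(0|1)*: on ε the DFA stays in A and accepts (A ∈ Accept), but the regex does not match it → eliminate
  (D) ((0|1)(0|1))*: agrees with the DFA on every string of length ≤ 6
Only (D) is consistent with the DFA.
(D) ((0|1)(0|1))*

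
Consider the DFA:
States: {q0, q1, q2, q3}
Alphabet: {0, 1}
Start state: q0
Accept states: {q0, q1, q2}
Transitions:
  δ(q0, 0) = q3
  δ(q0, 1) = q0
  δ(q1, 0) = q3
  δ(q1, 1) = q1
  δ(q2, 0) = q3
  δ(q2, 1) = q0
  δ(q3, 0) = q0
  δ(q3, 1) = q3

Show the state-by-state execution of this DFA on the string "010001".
read '0': q0 → q3
  read '1': q3 → q3
  read '0': q3 → q0
  read '0': q0 → q3
  read '0': q3 → q0
  read '1': q0 → q0
q0 -> q3 -> q3 -> q0 -> q3 -> q0 -> q0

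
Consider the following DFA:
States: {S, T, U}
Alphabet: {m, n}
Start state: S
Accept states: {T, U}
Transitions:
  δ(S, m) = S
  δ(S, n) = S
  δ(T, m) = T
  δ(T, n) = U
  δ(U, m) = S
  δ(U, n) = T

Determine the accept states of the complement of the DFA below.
Complement accept states = All states \ Original accept states
= {S, T, U} \ {T, U}
{S}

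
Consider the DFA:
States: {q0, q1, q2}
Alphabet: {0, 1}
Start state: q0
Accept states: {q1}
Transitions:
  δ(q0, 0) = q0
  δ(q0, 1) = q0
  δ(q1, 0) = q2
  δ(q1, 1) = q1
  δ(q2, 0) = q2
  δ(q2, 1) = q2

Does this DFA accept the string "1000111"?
Processing string "1000111":
  q0 --1--> q0
  q0 --0--> q0
  q0 --0--> q0
  q0 --0--> q0
  q0 --1--> q0
  q0 --1--> q0
  q0 --1--> q0
Final state: q0
Accept states: {q1}
No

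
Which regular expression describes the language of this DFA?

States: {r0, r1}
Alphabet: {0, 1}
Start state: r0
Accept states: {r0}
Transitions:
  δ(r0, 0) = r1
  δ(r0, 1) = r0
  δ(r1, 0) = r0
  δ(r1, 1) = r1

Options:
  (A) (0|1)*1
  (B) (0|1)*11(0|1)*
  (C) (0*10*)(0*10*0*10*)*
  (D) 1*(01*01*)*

Check each option against the DFA on short strings; one disagreement eliminates an option:
  (A) (0|1)*1: on ε the DFA stays in r0 and accepts (r0 ∈ Accept), but the regex does not match it → eliminate
  (B) (0|1)*11(0|1)*: on ε the DFA stays in r0 and accepts (r0 ∈ Accept), but the regex does not match it → eliminate
  (C) (0*10*)(0*10*0*10*)*: on ε the DFA stays in r0 and accepts (r0 ∈ Accept), but the regex does not match it → eliminate
  (D) 1*(01*01*)*: agrees with the DFA on every string of length ≤ 6
Only (D) is consistent with the DFA.
(D) 1*(01*01*)*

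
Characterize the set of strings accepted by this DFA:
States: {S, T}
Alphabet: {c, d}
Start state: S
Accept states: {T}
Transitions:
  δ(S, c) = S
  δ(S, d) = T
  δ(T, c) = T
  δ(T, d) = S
Testing a few strings:
  'd' → accept
  'cd' → accept
  'c' → reject
  'dc' → accept
State roles: S=even number of d's so far; T=odd number of d's so far
All strings over {c,d} with an odd number of d's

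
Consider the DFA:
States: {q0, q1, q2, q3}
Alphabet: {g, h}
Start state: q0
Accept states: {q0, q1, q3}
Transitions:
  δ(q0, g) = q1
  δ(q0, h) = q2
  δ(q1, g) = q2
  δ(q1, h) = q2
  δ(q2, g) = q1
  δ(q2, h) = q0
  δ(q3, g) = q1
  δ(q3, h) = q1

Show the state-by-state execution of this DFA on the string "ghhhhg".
read 'g': q0 → q1
  read 'h': q1 → q2
  read 'h': q2 → q0
  read 'h': q0 → q2
  read 'h': q2 → q0
  read 'g': q0 → q1
q0 -> q1 -> q2 -> q0 -> q2 -> q0 -> q1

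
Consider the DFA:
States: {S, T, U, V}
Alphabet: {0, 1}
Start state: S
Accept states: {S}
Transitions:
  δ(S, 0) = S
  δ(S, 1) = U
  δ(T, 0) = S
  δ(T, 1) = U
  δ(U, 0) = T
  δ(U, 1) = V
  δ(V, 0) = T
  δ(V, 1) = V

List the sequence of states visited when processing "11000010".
read '1': S → U
  read '1': U → V
  read '0': V → T
  read '0': T → S
  read '0': S → S
  read '0': S → S
  read '1': S → U
  read '0': U → T
S -> U -> V -> T -> S -> S -> S -> U -> T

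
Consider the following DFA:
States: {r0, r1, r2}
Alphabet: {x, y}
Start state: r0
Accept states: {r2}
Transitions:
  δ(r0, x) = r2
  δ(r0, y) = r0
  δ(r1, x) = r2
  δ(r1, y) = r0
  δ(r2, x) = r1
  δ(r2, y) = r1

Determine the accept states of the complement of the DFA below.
Complement accept states = All states \ Original accept states
= {r0, r1, r2} \ {r2}
{r0, r1}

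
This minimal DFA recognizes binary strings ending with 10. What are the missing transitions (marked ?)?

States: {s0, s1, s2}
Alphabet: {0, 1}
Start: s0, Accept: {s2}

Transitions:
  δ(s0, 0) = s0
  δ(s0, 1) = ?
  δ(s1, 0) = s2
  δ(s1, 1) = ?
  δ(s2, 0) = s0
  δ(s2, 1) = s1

From the language and accept set, identify what each state tracks — s0: no suffix match; s1: one trailing 1; s2: suffix is 10.
Each missing δ(q, a) is the state matching the new tracked value after reading a.
δ(s0, 1) = s1; δ(s1, 1) = s1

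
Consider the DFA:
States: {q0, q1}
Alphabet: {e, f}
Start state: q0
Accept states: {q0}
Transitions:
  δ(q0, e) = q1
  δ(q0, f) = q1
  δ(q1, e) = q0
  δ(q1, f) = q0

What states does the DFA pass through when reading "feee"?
read 'f': q0 → q1
  read 'e': q1 → q0
  read 'e': q0 → q1
  read 'e': q1 → q0
q0 -> q1 -> q0 -> q1 -> q0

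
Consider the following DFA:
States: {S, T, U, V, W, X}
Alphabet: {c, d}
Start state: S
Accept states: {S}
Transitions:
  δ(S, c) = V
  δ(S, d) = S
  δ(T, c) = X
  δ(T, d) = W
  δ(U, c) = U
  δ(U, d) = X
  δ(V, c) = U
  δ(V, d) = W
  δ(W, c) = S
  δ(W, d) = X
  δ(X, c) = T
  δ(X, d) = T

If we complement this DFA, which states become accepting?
Complement accept states = All states \ Original accept states
= {S, T, U, V, W, X} \ {S}
{T, U, V, W, X}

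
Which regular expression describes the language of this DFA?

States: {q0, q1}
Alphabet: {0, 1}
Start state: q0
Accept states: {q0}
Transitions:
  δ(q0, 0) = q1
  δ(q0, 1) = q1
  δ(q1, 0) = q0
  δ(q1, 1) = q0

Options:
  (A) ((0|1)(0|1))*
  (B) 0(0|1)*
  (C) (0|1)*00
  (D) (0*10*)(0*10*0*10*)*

Check each option against the DFA on short strings; one disagreement eliminates an option:
  (A) ((0|1)(0|1))*: agrees with the DFA on every string of length ≤ 6
  (B) 0(0|1)*: on ε the DFA stays in q0 and accepts (q0 ∈ Accept), but the regex does not match it → eliminate
  (C) (0|1)*00: on ε the DFA stays in q0 and accepts (q0 ∈ Accept), but the regex does not match it → eliminate
  (D) (0*10*)(0*10*0*10*)*: on ε the DFA stays in q0 and accepts (q0 ∈ Accept), but the regex does not match it → eliminate
Only (A) is consistent with the DFA.
(A) ((0|1)(0|1))*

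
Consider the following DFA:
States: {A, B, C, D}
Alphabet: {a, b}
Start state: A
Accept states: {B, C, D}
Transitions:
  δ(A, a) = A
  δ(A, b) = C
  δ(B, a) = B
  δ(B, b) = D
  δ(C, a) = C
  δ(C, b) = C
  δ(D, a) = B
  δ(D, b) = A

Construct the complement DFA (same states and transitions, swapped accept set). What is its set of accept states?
Complement accept states = All states \ Original accept states
= {A, B, C, D} \ {B, C, D}
{A}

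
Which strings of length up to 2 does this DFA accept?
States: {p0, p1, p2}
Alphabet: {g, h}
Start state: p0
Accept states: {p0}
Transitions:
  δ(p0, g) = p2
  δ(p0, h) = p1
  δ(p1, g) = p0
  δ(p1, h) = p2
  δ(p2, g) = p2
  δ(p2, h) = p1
ε, hg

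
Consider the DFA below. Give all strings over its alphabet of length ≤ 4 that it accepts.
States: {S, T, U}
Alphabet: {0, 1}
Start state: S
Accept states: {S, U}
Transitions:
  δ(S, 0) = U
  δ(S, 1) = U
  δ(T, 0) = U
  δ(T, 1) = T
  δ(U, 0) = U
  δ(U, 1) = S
ε, 0, 1, 00, 01, 10, 11, 000, 001, 010, 011, 100, 101, 110, 111, 0000, 0001, 0010, 0011, 0100, 0101, 0110, 0111, 1000, 1001, 1010, 1011, 1100, 1101, 1110, 1111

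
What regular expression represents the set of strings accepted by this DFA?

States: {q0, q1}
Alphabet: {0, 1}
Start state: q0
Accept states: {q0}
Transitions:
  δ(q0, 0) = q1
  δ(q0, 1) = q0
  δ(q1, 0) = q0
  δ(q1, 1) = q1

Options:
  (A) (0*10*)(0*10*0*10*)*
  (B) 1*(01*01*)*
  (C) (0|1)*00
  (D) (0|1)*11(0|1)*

Check each option against the DFA on short strings; one disagreement eliminates an option:
  (A) (0*10*)(0*10*0*10*)*: on ε the DFA stays in q0 and accepts (q0 ∈ Accept), but the regex does not match it → eliminate
  (B) 1*(01*01*)*: agrees with the DFA on every string of length ≤ 6
  (C) (0|1)*00: on ε the DFA stays in q0 and accepts (q0 ∈ Accept), but the regex does not match it → eliminate
  (D) (0|1)*11(0|1)*: on ε the DFA stays in q0 and accepts (q0 ∈ Accept), but the regex does not match it → eliminate
Only (B) is consistent with the DFA.
(B) 1*(01*01*)*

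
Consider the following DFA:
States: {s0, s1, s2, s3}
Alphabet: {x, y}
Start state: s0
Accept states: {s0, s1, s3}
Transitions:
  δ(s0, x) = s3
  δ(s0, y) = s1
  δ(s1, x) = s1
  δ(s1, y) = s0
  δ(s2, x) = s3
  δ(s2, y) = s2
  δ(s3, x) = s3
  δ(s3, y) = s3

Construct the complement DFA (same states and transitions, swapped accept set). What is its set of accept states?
Complement accept states = All states \ Original accept states
= {s0, s1, s2, s3} \ {s0, s1, s3}
{s2}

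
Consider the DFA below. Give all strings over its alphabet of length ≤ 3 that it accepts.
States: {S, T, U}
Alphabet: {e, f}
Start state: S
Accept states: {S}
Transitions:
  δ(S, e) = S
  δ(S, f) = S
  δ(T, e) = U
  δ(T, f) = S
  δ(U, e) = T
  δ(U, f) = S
ε, e, f, ee, ef, fe, ff, eee, eef, efe, eff, fee, fef, ffe, fff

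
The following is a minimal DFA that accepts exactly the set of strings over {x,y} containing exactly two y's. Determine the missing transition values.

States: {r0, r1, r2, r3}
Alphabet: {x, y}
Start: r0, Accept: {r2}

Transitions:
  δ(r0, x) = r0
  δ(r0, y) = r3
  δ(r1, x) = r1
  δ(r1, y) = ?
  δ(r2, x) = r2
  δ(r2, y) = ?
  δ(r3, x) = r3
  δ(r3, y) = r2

From the language and accept set, identify what each state tracks — r0: zero y's; r1: ≥ three y's (dead); r2: two y's; r3: one y.
Each missing δ(q, a) is the state matching the new tracked value after reading a.
δ(r1, y) = r1; δ(r2, y) = r1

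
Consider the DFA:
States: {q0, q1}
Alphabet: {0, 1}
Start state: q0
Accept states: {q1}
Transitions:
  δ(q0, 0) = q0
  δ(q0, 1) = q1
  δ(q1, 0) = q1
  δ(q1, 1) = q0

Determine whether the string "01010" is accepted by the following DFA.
Processing string "01010":
  q0 --0--> q0
  q0 --1--> q1
  q1 --0--> q1
  q1 --1--> q0
  q0 --0--> q0
Final state: q0
Accept states: {q1}
No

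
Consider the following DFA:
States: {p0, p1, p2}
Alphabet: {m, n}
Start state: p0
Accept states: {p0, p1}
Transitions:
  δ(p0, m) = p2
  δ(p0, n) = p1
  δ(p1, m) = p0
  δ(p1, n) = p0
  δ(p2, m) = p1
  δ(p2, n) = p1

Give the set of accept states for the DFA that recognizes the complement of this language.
Complement accept states = All states \ Original accept states
= {p0, p1, p2} \ {p0, p1}
{p2}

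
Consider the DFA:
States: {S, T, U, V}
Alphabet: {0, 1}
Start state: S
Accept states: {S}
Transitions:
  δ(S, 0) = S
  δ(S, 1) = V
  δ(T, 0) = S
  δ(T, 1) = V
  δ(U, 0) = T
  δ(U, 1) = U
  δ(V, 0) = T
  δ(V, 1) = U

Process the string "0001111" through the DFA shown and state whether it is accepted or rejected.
Processing string "0001111":
  S --0--> S
  S --0--> S
  S --0--> S
  S --1--> V
  V --1--> U
  U --1--> U
  U --1--> U
Final state: U
Accept states: {S}
No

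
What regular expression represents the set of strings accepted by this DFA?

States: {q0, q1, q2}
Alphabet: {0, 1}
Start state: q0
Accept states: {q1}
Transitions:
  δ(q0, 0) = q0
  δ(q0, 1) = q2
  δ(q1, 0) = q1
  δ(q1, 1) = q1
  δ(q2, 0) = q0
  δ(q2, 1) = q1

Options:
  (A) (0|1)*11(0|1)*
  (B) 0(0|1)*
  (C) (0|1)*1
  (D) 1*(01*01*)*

Check each option against the DFA on short strings; one disagreement eliminates an option:
  (A) (0|1)*11(0|1)*: agrees with the DFA on every string of length ≤ 6
  (B) 0(0|1)*: on '0' the DFA goes q0 → q0 and rejects (q0 ∉ Accept), but the regex matches it → eliminate
  (C) (0|1)*1: on '1' the DFA goes q0 → q2 and rejects (q2 ∉ Accept), but the regex matches it → eliminate
  (D) 1*(01*01*)*: on ε the DFA stays in q0 and rejects (q0 ∉ Accept), but the regex matches it → eliminate
Only (A) is consistent with the DFA.
(A) (0|1)*11(0|1)*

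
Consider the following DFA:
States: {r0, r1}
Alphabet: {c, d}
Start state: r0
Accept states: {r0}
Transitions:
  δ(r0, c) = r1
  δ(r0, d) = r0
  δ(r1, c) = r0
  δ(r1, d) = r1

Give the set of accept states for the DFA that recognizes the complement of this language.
Complement accept states = All states \ Original accept states
= {r0, r1} \ {r0}
{r1}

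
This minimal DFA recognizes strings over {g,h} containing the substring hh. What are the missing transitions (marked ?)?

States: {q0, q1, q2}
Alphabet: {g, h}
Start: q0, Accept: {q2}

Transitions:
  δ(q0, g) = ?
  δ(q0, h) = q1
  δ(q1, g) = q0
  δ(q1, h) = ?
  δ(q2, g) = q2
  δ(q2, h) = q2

From the language and accept set, identify what each state tracks — q0: no progress toward hh; q1: one trailing h; q2: substring hh seen.
Each missing δ(q, a) is the state matching the new tracked value after reading a.
δ(q0, g) = q0; δ(q1, h) = q2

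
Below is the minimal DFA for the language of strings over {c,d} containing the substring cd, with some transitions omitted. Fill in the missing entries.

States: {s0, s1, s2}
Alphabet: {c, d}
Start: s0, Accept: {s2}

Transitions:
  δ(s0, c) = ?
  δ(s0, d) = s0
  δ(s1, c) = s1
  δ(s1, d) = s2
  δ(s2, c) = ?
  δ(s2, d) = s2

From the language and accept set, identify what each state tracks — s0: no c seen yet; s1: seen a c, waiting for d; s2: substring cd seen.
Each missing δ(q, a) is the state matching the new tracked value after reading a.
δ(s0, c) = s1; δ(s2, c) = s2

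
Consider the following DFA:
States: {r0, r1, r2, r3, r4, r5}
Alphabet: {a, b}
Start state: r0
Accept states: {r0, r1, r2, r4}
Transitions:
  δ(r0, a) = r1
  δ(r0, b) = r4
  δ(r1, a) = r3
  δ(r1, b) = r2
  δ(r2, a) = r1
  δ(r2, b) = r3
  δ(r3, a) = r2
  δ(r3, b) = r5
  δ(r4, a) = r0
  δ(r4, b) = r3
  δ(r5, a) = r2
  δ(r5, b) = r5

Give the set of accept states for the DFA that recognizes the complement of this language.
Complement accept states = All states \ Original accept states
= {r0, r1, r2, r3, r4, r5} \ {r0, r1, r2, r4}
{r3, r5}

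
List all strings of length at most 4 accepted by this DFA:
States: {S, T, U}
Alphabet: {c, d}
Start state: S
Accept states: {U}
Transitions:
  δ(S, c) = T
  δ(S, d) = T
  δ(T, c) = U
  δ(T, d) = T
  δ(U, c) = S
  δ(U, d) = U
cc, dc, ccd, cdc, dcd, ddc, ccdd, cdcd, cddc, dcdd, ddcd, dddc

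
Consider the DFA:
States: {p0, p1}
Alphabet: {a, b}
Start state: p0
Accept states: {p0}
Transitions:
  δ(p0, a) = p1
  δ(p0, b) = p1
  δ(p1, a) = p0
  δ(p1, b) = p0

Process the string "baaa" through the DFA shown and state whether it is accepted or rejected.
Processing string "baaa":
  p0 --b--> p1
  p1 --a--> p0
  p0 --a--> p1
  p1 --a--> p0
Final state: p0
Accept states: {p0}
Yes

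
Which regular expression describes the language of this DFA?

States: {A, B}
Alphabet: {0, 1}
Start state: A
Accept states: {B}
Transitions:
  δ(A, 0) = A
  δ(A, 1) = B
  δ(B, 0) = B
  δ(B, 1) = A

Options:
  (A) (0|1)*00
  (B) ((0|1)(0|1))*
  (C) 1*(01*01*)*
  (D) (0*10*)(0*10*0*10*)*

Check each option against the DFA on short strings; one disagreement eliminates an option:
  (A) (0|1)*00: on '1' the DFA goes A → B and accepts (B ∈ Accept), but the regex does not match it → eliminate
  (B) ((0|1)(0|1))*: on ε the DFA stays in A and rejects (A ∉ Accept), but the regex matches it → eliminate
  (C) 1*(01*01*)*: on ε the DFA stays in A and rejects (A ∉ Accept), but the regex matches it → eliminate
  (D) (0*10*)(0*10*0*10*)*: agrees with the DFA on every string of length ≤ 6
Only (D) is consistent with the DFA.
(D) (0*10*)(0*10*0*10*)*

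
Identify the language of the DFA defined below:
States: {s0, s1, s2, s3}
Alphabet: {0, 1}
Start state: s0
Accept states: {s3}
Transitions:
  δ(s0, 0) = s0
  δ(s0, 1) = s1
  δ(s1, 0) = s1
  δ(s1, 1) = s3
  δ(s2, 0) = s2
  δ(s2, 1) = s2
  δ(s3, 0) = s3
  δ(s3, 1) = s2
Testing a few strings:
  '1' → reject
  '11' → accept
  '001' → reject
  '0110' → accept
State roles: s0=zero 1's; s1=one 1; s2=≥ three 1's (dead); s3=two 1's
All binary strings containing exactly two 1's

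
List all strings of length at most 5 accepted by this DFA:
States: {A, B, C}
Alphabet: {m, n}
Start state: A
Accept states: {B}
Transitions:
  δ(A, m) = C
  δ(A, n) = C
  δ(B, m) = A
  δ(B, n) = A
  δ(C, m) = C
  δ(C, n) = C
None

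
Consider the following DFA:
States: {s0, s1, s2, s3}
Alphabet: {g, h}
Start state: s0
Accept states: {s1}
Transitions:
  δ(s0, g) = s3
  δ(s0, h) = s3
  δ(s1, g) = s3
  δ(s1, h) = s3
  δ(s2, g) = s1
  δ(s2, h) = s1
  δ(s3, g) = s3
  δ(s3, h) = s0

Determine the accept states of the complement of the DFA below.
Complement accept states = All states \ Original accept states
= {s0, s1, s2, s3} \ {s1}
{s0, s2, s3}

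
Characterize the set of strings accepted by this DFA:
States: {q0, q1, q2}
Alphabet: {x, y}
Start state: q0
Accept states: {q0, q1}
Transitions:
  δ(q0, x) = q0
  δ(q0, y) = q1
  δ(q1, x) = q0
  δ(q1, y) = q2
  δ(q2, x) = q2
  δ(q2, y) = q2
Testing a few strings:
  'y' → accept
  'xxyx' → accept
  'xyy' → reject
  'yyyx' → reject
State roles: q0=last symbol not y (ok); q1=last symbol y (ok); q2=saw yy (dead)
All strings over {x,y} with no two consecutive y's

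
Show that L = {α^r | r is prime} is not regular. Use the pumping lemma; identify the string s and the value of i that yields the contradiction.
Assume L is regular with pumping length p. Idea: pumping by a suitable count produces a composite length.
Let q be a prime with q ≥ p and choose s = α^q ∈ L. By the pumping lemma, s = xyz with |xy| ≤ p, |y| = k ≥ 1. Take i = q+1: |xy^(q+1)z| = q + q·k = q(1+k). Since q ≥ 2 and 1+k ≥ 2, q(1+k) is composite, so xy^(q+1)z ∉ L.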